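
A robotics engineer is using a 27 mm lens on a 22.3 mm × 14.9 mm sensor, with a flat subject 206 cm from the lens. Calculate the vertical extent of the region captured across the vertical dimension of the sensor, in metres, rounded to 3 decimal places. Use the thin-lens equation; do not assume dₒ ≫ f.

1.122 m

dₒ: 206 cm = 2060 mm.
Similar triangles through the lens centre give W/dₒ = h/dᵢ; with 1/f = 1/dₒ + 1/dᵢ this gives W = h·(dₒ − f)/f.
W = 14.9 mm × (2060 − 27) / 27 = 14.9 × 75.2963 ≈ 1121.915 mm = 1.12191 m.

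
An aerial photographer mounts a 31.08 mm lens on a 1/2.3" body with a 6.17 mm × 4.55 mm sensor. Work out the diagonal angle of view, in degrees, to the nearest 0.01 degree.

14.06°

Sensor diagonal = √(6.17² + 4.55²) = √58.7714 ≈ 7.6663 mm.
Angle of view α = 2·arctan(d/2f) with d = 7.6663 mm and f = 31.08 mm.
d/2f = 0.12333; arctan(0.12333) ≈ 7.0308°, so α ≈ 14.0617°.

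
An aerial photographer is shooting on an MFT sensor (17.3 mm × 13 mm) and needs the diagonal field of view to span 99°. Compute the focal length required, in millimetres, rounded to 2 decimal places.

9.24 mm

Sensor diagonal = √(17.3² + 13²) = √468.2900 ≈ 21.6400 mm.
From α = 2·arctan(d/2f) we get f = d / (2·tan(α/2)).
With d = 21.6400 mm and α/2 = 49.5°, tan(α/2) ≈ 1.17085, so f ≈ 21.6400 / 2.34170 ≈ 9.2412 mm.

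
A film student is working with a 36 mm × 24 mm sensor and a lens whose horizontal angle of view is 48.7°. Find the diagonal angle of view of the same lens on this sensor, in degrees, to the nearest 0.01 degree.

57.09°

From the horizontal AOV: f = 36 / (2·tan(24.35°)) = 36 / 0.90514 ≈ 39.7730 mm.
Sensor diagonal = √(36² + 24²) = √1872.0000 ≈ 43.2666 mm.
Diagonal AOV = 2·arctan(43.2666 / (2 × 39.7730)) = 2·arctan(0.54392) ≈ 57.0853°.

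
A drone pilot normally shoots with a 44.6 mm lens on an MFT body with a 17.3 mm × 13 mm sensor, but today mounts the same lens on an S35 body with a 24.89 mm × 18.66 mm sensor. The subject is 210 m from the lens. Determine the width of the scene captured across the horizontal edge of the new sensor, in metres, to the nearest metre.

The focal length stays 44.6 mm; the relevant sensor dimension is now w = 24.89 mm. Object distance dₒ = 210 m = 210000 mm.
Thin-lens field width W = w·(dₒ − f)/f = 24.89 × (210000 − 44.6)/44.6 ≈ 117170.177 mm = 117.17 m.

117 m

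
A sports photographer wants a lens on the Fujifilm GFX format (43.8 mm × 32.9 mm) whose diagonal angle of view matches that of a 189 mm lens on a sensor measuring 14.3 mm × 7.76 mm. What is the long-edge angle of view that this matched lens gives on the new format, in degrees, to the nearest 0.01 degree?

Sensor diagonal = √(14.3² + 7.76²) = √264.7076 ≈ 16.2698 mm.
Sensor diagonal = √(43.8² + 32.9²) = √3000.8500 ≈ 54.7800 mm.
Equal diagonal AOV ⇒ f₂ = f₁ · 54.7800/16.2698 = 189 × 3.36697 ≈ 636.3569 mm.
Long-edge AOV on the new format = 2·arctan(43.8 / (2 × 636.3569)) = 2·arctan(0.03441) ≈ 3.9421°.

3.94°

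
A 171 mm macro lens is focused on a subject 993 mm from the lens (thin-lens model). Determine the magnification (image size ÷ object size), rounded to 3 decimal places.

Thin lens: 1/f = 1/dₒ + 1/dᵢ → 1/dᵢ = 1/171 − 1/993 = 0.0048409 mm⁻¹, so dᵢ ≈ 206.5730 mm.
Magnification m = dᵢ/dₒ = 206.5730/993 ≈ 0.20803.

0.208×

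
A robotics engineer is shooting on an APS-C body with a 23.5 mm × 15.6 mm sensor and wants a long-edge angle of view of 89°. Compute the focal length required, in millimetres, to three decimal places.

From α = 2·arctan(w/2f) we get f = w / (2·tan(α/2)).
With w = 23.5 mm and α/2 = 44.5°, tan(α/2) ≈ 0.98270, so f ≈ 23.5 / 1.96539 ≈ 11.9569 mm.

11.957 mm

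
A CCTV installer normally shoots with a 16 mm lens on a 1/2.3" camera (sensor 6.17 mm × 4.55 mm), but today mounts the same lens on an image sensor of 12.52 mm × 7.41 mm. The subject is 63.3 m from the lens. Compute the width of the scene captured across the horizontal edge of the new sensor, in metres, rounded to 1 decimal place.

The focal length stays 16 mm; the relevant sensor dimension is now w = 12.52 mm. Object distance dₒ = 63.3 m = 63300 mm.
Thin-lens field width W = w·(dₒ − f)/f = 12.52 × (63300 − 16)/16 ≈ 49519.730 mm = 49.5197 m.

49.5 m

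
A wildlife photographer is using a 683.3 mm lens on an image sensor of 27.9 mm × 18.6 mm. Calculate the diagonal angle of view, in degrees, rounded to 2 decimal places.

Sensor diagonal = √(27.9² + 18.6²) = √1124.3700 ≈ 33.5316 mm.
Angle of view α = 2·arctan(d/2f) with d = 33.5316 mm and f = 683.3 mm.
d/2f = 0.02454; arctan(0.02454) ≈ 1.4056°, so α ≈ 2.8111°.

2.81°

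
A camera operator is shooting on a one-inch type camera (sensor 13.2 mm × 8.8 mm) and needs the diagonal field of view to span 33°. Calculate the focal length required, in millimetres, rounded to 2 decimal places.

Sensor diagonal = √(13.2² + 8.8²) = √251.6800 ≈ 15.8644 mm.
From α = 2·arctan(d/2f) we get f = d / (2·tan(α/2)).
With d = 15.8644 mm and α/2 = 16.5°, tan(α/2) ≈ 0.29621, so f ≈ 15.8644 / 0.59243 ≈ 26.7787 mm.

26.78 mm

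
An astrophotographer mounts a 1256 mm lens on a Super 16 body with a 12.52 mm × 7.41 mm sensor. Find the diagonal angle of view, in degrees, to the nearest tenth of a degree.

0.7°

Sensor diagonal = √(12.52² + 7.41²) = √211.6585 ≈ 14.5485 mm.
Angle of view α = 2·arctan(d/2f) with d = 14.5485 mm and f = 1256 mm.
d/2f = 0.00579; arctan(0.00579) ≈ 0.3318°, so α ≈ 0.6637°.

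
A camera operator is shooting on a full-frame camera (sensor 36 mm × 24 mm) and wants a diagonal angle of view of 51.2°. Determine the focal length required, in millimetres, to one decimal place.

45.2 mm

Sensor diagonal = √(36² + 24²) = √1872.0000 ≈ 43.2666 mm.
From α = 2·arctan(d/2f) we get f = d / (2·tan(α/2)).
With d = 43.2666 mm and α/2 = 25.6°, tan(α/2) ≈ 0.47912, so f ≈ 43.2666 / 0.95824 ≈ 45.1522 mm.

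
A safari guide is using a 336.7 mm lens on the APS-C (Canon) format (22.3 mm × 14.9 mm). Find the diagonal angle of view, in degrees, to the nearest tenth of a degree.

Sensor diagonal = √(22.3² + 14.9²) = √719.3000 ≈ 26.8198 mm.
Angle of view α = 2·arctan(d/2f) with d = 26.8198 mm and f = 336.7 mm.
d/2f = 0.03983; arctan(0.03983) ≈ 2.2807°, so α ≈ 4.5615°.

4.6°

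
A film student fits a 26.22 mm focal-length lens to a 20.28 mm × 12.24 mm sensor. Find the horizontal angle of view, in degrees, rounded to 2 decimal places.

42.29°

Angle of view α = 2·arctan(w/2f) with w = 20.28 mm and f = 26.22 mm.
w/2f = 0.38673; arctan(0.38673) ≈ 21.1429°, so α ≈ 42.2857°.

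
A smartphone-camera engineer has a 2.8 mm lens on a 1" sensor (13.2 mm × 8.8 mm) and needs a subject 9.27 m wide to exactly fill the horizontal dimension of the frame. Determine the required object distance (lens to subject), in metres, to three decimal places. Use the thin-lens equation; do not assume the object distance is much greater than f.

W: 9.27 m = 9270 mm.
Magnification m = w/W = dᵢ/dₒ; combined with 1/f = 1/dₒ + 1/dᵢ this gives dₒ = f·(1 + W/w).
dₒ = 2.8 mm × (1 + 9270/13.2) = 2.8 × 703.2727 ≈ 1969.164 mm = 1.96916 m.

1.969 m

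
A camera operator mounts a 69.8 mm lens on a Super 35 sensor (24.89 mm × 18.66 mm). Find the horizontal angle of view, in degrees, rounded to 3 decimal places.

20.219°

Angle of view α = 2·arctan(w/2f) with w = 24.89 mm and f = 69.8 mm.
w/2f = 0.17830; arctan(0.17830) ≈ 10.1093°, so α ≈ 20.2187°.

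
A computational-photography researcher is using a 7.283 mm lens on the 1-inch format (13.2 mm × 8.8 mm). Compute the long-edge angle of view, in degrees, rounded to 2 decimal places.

Angle of view α = 2·arctan(w/2f) with w = 13.2 mm and f = 7.283 mm.
w/2f = 0.90622; arctan(0.90622) ≈ 42.1835°, so α ≈ 84.3670°.

84.37°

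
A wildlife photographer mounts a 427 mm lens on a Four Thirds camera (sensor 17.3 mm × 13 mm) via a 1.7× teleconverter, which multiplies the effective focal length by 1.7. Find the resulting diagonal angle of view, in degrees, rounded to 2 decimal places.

Effective focal length f = 427 × 1.7 = 725.9 mm.
Sensor diagonal = √(17.3² + 13²) = √468.2900 ≈ 21.6400 mm.
α = 2·arctan(21.640 / (2 × 725.9)) = 2·arctan(0.01491) ≈ 1.7079°.

1.71°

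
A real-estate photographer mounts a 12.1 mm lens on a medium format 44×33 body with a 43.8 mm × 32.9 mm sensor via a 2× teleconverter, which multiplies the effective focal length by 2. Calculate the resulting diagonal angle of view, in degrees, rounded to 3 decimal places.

97.077°

Effective focal length f = 12.1 × 2 = 24.2 mm.
Sensor diagonal = √(43.8² + 32.9²) = √3000.8500 ≈ 54.7800 mm.
α = 2·arctan(54.780 / (2 × 24.2)) = 2·arctan(1.13182) ≈ 97.0766°.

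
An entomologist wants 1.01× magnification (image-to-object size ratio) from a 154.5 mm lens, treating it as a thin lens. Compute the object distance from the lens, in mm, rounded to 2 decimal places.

307.47 mm

With m = dᵢ/dₒ and 1/f = 1/dₒ + 1/dᵢ, substituting dᵢ = m·dₒ gives 1/f = (1 + 1/m)/dₒ, hence dₒ = f·(1 + 1/m).
dₒ = 154.5 × (1 + 1/1.01) = 154.5 × 1.99010 ≈ 307.470 mm.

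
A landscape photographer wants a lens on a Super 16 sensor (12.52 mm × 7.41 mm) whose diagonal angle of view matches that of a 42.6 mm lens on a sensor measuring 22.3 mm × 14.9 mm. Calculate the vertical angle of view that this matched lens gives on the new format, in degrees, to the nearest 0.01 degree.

18.22°

Sensor diagonal = √(22.3² + 14.9²) = √719.3000 ≈ 26.8198 mm.
Sensor diagonal = √(12.52² + 7.41²) = √211.6585 ≈ 14.5485 mm.
Equal diagonal AOV ⇒ f₂ = f₁ · 14.5485/26.8198 = 42.6 × 0.54245 ≈ 23.1085 mm.
Vertical AOV on the new format = 2·arctan(7.41 / (2 × 23.1085)) = 2·arctan(0.16033) ≈ 18.2175°.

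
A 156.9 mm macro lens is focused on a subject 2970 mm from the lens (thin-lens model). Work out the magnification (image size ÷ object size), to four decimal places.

0.0558×

Thin lens: 1/f = 1/dₒ + 1/dᵢ → 1/dᵢ = 1/156.9 − 1/2970 = 0.0060368 mm⁻¹, so dᵢ ≈ 165.6511 mm.
Magnification m = dᵢ/dₒ = 165.6511/2970 ≈ 0.05577.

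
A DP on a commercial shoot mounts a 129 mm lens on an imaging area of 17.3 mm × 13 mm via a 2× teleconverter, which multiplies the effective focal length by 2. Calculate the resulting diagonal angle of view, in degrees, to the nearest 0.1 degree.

4.8°

Effective focal length f = 129 × 2 = 258 mm.
Sensor diagonal = √(17.3² + 13²) = √468.2900 ≈ 21.6400 mm.
α = 2·arctan(21.640 / (2 × 258)) = 2·arctan(0.04194) ≈ 4.8029°.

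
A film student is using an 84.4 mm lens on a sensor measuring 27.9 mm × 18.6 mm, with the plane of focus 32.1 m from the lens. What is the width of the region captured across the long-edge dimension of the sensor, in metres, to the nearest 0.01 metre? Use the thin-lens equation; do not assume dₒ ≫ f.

dₒ: 32.1 m = 32100 mm.
Similar triangles through the lens centre give W/dₒ = w/dᵢ; with 1/f = 1/dₒ + 1/dᵢ this gives W = w·(dₒ − f)/f.
W = 27.9 mm × (32100 − 84.4) / 84.4 = 27.9 × 379.3318 ≈ 10583.356 mm = 10.5834 m.

10.58 m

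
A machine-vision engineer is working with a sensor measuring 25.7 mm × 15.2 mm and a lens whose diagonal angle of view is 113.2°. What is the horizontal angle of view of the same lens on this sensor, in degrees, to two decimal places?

105.09°

Sensor diagonal = √(25.7² + 15.2²) = √891.5300 ≈ 29.8585 mm.
From the diagonal AOV: f = 29.8585 / (2·tan(56.6°)) = 29.8585 / 3.03316 ≈ 9.8440 mm.
Horizontal AOV = 2·arctan(25.7 / (2 × 9.8440)) = 2·arctan(1.30536) ≈ 105.0906°.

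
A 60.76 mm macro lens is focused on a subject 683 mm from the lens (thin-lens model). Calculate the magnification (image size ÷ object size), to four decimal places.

0.0976×

Thin lens: 1/f = 1/dₒ + 1/dᵢ → 1/dᵢ = 1/60.76 − 1/683 = 0.0149941 mm⁻¹, so dᵢ ≈ 66.6930 mm.
Magnification m = dᵢ/dₒ = 66.6930/683 ≈ 0.09765.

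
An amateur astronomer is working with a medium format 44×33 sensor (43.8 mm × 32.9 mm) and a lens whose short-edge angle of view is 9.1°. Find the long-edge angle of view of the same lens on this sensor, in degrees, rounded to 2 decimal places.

12.10°

From the short-edge AOV: f = 32.9 / (2·tan(4.55°)) = 32.9 / 0.15916 ≈ 206.7107 mm.
Long-edge AOV = 2·arctan(43.8 / (2 × 206.7107)) = 2·arctan(0.10595) ≈ 12.0953°.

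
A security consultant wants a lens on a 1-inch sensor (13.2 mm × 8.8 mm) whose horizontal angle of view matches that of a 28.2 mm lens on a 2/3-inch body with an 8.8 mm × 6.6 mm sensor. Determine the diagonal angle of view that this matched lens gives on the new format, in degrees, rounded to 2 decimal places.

21.24°

Equal horizontal AOV ⇒ f₂ = f₁ · 13.2/8.8 = 28.2 × 1.50000 ≈ 42.3000 mm.
Sensor diagonal = √(13.2² + 8.8²) = √251.6800 ≈ 15.8644 mm.
Diagonal AOV on the new format = 2·arctan(15.8644 / (2 × 42.3000)) = 2·arctan(0.18752) ≈ 21.2418°.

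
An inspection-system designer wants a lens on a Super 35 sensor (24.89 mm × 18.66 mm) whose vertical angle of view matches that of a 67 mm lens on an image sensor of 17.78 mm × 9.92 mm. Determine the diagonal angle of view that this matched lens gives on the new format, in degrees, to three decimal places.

Equal vertical AOV ⇒ f₂ = f₁ · 18.66/9.92 = 67 × 1.88105 ≈ 126.0302 mm.
Sensor diagonal = √(24.89² + 18.66²) = √967.7077 ≈ 31.1080 mm.
Diagonal AOV on the new format = 2·arctan(31.1080 / (2 × 126.0302)) = 2·arctan(0.12341) ≈ 14.0711°.

14.071°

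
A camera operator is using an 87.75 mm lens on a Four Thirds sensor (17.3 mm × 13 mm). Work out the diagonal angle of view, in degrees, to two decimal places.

Sensor diagonal = √(17.3² + 13²) = √468.2900 ≈ 21.6400 mm.
Angle of view α = 2·arctan(d/2f) with d = 21.6400 mm and f = 87.75 mm.
d/2f = 0.12330; arctan(0.12330) ≈ 7.0294°, so α ≈ 14.0587°.

14.06°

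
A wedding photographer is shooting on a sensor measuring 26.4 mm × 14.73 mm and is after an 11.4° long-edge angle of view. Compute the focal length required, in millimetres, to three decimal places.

132.247 mm

From α = 2·arctan(w/2f) we get f = w / (2·tan(α/2)).
With w = 26.4 mm and α/2 = 5.7°, tan(α/2) ≈ 0.09981, so f ≈ 26.4 / 0.19963 ≈ 132.2469 mm.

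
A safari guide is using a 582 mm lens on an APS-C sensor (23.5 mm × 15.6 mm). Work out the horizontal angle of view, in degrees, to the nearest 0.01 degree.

Angle of view α = 2·arctan(w/2f) with w = 23.5 mm and f = 582 mm.
w/2f = 0.02019; arctan(0.02019) ≈ 1.1566°, so α ≈ 2.3132°.

2.31°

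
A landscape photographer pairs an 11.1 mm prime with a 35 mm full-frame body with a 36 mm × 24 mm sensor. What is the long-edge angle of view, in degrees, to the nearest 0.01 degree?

Angle of view α = 2·arctan(w/2f) with w = 36 mm and f = 11.1 mm.
w/2f = 1.62162; arctan(1.62162) ≈ 58.3392°, so α ≈ 116.6785°.

116.68°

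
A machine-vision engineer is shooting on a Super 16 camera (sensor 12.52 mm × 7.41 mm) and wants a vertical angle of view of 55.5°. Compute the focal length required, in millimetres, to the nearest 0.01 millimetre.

7.04 mm

From α = 2·arctan(h/2f) we get f = h / (2·tan(α/2)).
With h = 7.41 mm and α/2 = 27.75°, tan(α/2) ≈ 0.52613, so f ≈ 7.41 / 1.05225 ≈ 7.0420 mm.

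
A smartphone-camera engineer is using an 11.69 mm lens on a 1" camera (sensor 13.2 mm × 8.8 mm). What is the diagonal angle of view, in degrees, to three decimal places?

Sensor diagonal = √(13.2² + 8.8²) = √251.6800 ≈ 15.8644 mm.
Angle of view α = 2·arctan(d/2f) with d = 15.8644 mm and f = 11.69 mm.
d/2f = 0.67855; arctan(0.67855) ≈ 34.1587°, so α ≈ 68.3175°.

68.317°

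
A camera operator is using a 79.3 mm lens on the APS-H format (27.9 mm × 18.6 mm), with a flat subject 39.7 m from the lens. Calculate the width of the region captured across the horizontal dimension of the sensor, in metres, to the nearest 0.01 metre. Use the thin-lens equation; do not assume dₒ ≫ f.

13.94 m

dₒ: 39.7 m = 39700 mm.
Similar triangles through the lens centre give W/dₒ = w/dᵢ; with 1/f = 1/dₒ + 1/dᵢ this gives W = w·(dₒ − f)/f.
W = 27.9 mm × (39700 − 79.3) / 79.3 = 27.9 × 499.6305 ≈ 13939.691 mm = 13.9397 m.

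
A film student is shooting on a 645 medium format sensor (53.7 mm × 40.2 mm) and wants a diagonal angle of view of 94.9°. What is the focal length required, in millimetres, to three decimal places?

30.788 mm

Sensor diagonal = √(53.7² + 40.2²) = √4499.7300 ≈ 67.0800 mm.
From α = 2·arctan(d/2f) we get f = d / (2·tan(α/2)).
With d = 67.0800 mm and α/2 = 47.45°, tan(α/2) ≈ 1.08940, so f ≈ 67.0800 / 2.17880 ≈ 30.7876 mm.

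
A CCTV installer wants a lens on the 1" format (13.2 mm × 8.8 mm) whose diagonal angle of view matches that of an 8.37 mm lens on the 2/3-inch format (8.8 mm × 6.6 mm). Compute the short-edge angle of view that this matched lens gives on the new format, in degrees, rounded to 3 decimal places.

40.053°

Sensor diagonal = √(8.8² + 6.6²) = √121.0000 ≈ 11.0000 mm.
Sensor diagonal = √(13.2² + 8.8²) = √251.6800 ≈ 15.8644 mm.
Equal diagonal AOV ⇒ f₂ = f₁ · 15.8644/11.0000 = 8.37 × 1.44222 ≈ 12.0714 mm.
Short-edge AOV on the new format = 2·arctan(8.8 / (2 × 12.0714)) = 2·arctan(0.36450) ≈ 40.0534°.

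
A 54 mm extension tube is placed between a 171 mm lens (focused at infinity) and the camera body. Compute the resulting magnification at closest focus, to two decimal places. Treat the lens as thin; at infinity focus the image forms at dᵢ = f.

The tube moves the image plane from f to f + e, so dᵢ = 171 + 54 = 225 mm. Focus is achieved when 1/f = 1/dₒ + 1/dᵢ, giving dₒ = 1/(1/f − 1/(f+e)).
Magnification m = dᵢ/dₒ = (f+e)·(1/f − 1/(f+e)) = e/f = 54/171 ≈ 0.3158.

0.32×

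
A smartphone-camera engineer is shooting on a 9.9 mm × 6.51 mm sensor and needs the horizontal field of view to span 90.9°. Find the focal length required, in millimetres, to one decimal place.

From α = 2·arctan(w/2f) we get f = w / (2·tan(α/2)).
With w = 9.9 mm and α/2 = 45.45°, tan(α/2) ≈ 1.01583, so f ≈ 9.9 / 2.03167 ≈ 4.8728 mm.

4.9 mm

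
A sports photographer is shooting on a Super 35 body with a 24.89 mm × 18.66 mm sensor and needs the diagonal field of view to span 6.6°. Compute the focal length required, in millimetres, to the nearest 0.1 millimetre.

269.8 mm

Sensor diagonal = √(24.89² + 18.66²) = √967.7077 ≈ 31.1080 mm.
From α = 2·arctan(d/2f) we get f = d / (2·tan(α/2)).
With d = 31.1080 mm and α/2 = 3.3°, tan(α/2) ≈ 0.05766, so f ≈ 31.1080 / 0.11532 ≈ 269.7554 mm.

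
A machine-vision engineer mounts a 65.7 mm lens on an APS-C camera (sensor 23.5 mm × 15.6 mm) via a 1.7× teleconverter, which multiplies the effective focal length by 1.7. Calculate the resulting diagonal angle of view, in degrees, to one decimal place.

14.4°

Effective focal length f = 65.7 × 1.7 = 111.69 mm.
Sensor diagonal = √(23.5² + 15.6²) = √795.6100 ≈ 28.2066 mm.
α = 2·arctan(28.207 / (2 × 111.69)) = 2·arctan(0.12627) ≈ 14.3935°.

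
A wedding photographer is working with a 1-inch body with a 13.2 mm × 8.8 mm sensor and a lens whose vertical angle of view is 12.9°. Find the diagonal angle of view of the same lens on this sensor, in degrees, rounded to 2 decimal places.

23.04°

From the vertical AOV: f = 8.8 / (2·tan(6.45°)) = 8.8 / 0.22610 ≈ 38.9202 mm.
Sensor diagonal = √(13.2² + 8.8²) = √251.6800 ≈ 15.8644 mm.
Diagonal AOV = 2·arctan(15.8644 / (2 × 38.9202)) = 2·arctan(0.20381) ≈ 23.0390°.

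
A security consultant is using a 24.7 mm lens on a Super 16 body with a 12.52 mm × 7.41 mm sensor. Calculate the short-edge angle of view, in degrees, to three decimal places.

Angle of view α = 2·arctan(h/2f) with h = 7.41 mm and f = 24.7 mm.
h/2f = 0.15000; arctan(0.15000) ≈ 8.5308°, so α ≈ 17.0615°.

17.062°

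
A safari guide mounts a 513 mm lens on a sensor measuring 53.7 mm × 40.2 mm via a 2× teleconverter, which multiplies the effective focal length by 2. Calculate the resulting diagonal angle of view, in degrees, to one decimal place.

Effective focal length f = 513 × 2 = 1026 mm.
Sensor diagonal = √(53.7² + 40.2²) = √4499.7300 ≈ 67.0800 mm.
α = 2·arctan(67.080 / (2 × 1026)) = 2·arctan(0.03269) ≈ 3.7447°.

3.7°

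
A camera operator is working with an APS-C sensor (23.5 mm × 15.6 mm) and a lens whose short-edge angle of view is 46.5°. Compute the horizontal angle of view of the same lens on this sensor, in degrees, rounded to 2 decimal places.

65.82°

From the short-edge AOV: f = 15.6 / (2·tan(23.25°)) = 15.6 / 0.85927 ≈ 18.1550 mm.
Horizontal AOV = 2·arctan(23.5 / (2 × 18.1550)) = 2·arctan(0.64720) ≈ 65.8223°.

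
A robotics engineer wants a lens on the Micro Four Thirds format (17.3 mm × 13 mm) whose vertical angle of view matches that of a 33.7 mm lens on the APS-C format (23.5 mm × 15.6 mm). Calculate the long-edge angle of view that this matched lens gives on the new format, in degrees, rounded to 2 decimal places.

34.24°

Equal vertical AOV ⇒ f₂ = f₁ · 13/15.6 = 33.7 × 0.83333 ≈ 28.0833 mm.
Long-edge AOV on the new format = 2·arctan(17.3 / (2 × 28.0833)) = 2·arctan(0.30801) ≈ 34.2389°.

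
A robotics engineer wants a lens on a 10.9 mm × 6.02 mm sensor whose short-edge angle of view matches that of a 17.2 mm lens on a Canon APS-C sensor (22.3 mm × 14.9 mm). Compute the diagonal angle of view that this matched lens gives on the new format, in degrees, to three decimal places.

83.715°

Equal short-edge AOV ⇒ f₂ = f₁ · 6.02/14.9 = 17.2 × 0.40403 ≈ 6.9493 mm.
Sensor diagonal = √(10.9² + 6.02²) = √155.0504 ≈ 12.4519 mm.
Diagonal AOV on the new format = 2·arctan(12.4519 / (2 × 6.9493)) = 2·arctan(0.89592) ≈ 83.7154°.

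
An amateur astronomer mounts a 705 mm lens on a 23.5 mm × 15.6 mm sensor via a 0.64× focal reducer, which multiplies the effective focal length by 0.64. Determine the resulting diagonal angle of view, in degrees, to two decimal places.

3.58°

Effective focal length f = 705 × 0.64 = 451.2 mm.
Sensor diagonal = √(23.5² + 15.6²) = √795.6100 ≈ 28.2066 mm.
α = 2·arctan(28.207 / (2 × 451.2)) = 2·arctan(0.03126) ≈ 3.5807°.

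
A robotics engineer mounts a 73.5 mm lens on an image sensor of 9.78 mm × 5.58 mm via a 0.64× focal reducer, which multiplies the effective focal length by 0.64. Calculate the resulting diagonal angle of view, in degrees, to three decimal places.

Effective focal length f = 73.5 × 0.64 = 47.04 mm.
Sensor diagonal = √(9.78² + 5.58²) = √126.7848 ≈ 11.2599 mm.
α = 2·arctan(11.260 / (2 × 47.04)) = 2·arctan(0.11968) ≈ 13.6499°.

13.650°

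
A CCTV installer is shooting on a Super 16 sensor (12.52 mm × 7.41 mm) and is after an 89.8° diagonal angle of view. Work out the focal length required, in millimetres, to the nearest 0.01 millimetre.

Sensor diagonal = √(12.52² + 7.41²) = √211.6585 ≈ 14.5485 mm.
From α = 2·arctan(d/2f) we get f = d / (2·tan(α/2)).
With d = 14.5485 mm and α/2 = 44.9°, tan(α/2) ≈ 0.99652, so f ≈ 14.5485 / 1.99303 ≈ 7.2997 mm.

7.30 mm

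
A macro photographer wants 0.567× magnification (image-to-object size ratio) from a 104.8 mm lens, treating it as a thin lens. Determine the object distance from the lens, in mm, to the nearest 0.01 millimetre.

289.63 mm

With m = dᵢ/dₒ and 1/f = 1/dₒ + 1/dᵢ, substituting dᵢ = m·dₒ gives 1/f = (1 + 1/m)/dₒ, hence dₒ = f·(1 + 1/m).
dₒ = 104.8 × (1 + 1/0.567) = 104.8 × 2.76367 ≈ 289.632 mm.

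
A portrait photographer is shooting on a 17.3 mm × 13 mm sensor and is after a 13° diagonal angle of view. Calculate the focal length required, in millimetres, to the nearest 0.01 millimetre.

94.97 mm

Sensor diagonal = √(17.3² + 13²) = √468.2900 ≈ 21.6400 mm.
From α = 2·arctan(d/2f) we get f = d / (2·tan(α/2)).
With d = 21.6400 mm and α/2 = 6.5°, tan(α/2) ≈ 0.11394, so f ≈ 21.6400 / 0.22787 ≈ 94.9660 mm.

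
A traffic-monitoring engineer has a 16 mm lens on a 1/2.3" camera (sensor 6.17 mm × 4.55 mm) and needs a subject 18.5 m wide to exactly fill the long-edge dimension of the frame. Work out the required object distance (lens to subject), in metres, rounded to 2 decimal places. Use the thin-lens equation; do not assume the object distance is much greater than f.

47.99 m

W: 18.5 m = 18500 mm.
Magnification m = w/W = dᵢ/dₒ; combined with 1/f = 1/dₒ + 1/dᵢ this gives dₒ = f·(1 + W/w).
dₒ = 16 mm × (1 + 18500/6.17) = 16 × 2999.3793 ≈ 47990.068 mm = 47.9901 m.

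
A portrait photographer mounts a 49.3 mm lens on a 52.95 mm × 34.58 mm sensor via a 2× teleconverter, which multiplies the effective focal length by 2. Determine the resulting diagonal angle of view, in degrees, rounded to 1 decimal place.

35.6°

Effective focal length f = 49.3 × 2 = 98.6 mm.
Sensor diagonal = √(52.95² + 34.58²) = √3999.4789 ≈ 63.2414 mm.
α = 2·arctan(63.241 / (2 × 98.6)) = 2·arctan(0.32070) ≈ 35.5618°.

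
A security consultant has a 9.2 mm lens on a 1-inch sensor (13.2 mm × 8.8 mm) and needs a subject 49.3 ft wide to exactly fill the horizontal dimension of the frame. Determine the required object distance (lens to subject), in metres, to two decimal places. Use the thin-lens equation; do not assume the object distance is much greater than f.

10.48 m

W: 49.3 ft × 304.8 mm/ft = 15026.64 mm.
Magnification m = w/W = dᵢ/dₒ; combined with 1/f = 1/dₒ + 1/dᵢ this gives dₒ = f·(1 + W/w).
dₒ = 9.2 mm × (1 + 15026.6/13.2) = 9.2 × 1139.3818 ≈ 10482.312 mm = 10.4823 m.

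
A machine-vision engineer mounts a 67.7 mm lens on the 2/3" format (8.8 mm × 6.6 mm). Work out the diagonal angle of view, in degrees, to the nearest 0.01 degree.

Sensor diagonal = √(8.8² + 6.6²) = √121.0000 ≈ 11.0000 mm.
Angle of view α = 2·arctan(d/2f) with d = 11.0000 mm and f = 67.7 mm.
d/2f = 0.08124; arctan(0.08124) ≈ 4.6446°, so α ≈ 9.2891°.

9.29°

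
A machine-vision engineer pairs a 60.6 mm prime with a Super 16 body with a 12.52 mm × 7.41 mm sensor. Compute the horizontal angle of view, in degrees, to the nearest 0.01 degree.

11.80°

Angle of view α = 2·arctan(w/2f) with w = 12.52 mm and f = 60.6 mm.
w/2f = 0.10330; arctan(0.10330) ≈ 5.8978°, so α ≈ 11.7955°.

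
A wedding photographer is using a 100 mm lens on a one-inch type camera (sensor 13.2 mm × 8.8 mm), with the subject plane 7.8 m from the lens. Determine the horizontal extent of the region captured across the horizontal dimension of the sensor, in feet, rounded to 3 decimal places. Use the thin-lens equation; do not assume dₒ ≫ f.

dₒ: 7.8 m = 7800 mm.
Similar triangles through the lens centre give W/dₒ = w/dᵢ; with 1/f = 1/dₒ + 1/dᵢ this gives W = w·(dₒ − f)/f.
W = 13.2 mm × (7800 − 100) / 100 = 13.2 × 77.0000 ≈ 1016.400 mm = 1016.400/304.8 ft = 3.33465 ft.

3.335 ft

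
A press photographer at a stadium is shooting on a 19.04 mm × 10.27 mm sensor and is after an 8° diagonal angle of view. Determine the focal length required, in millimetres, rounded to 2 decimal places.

154.68 mm

Sensor diagonal = √(19.04² + 10.27²) = √467.9945 ≈ 21.6332 mm.
From α = 2·arctan(d/2f) we get f = d / (2·tan(α/2)).
With d = 21.6332 mm and α/2 = 4°, tan(α/2) ≈ 0.06993, so f ≈ 21.6332 / 0.13985 ≈ 154.6844 mm.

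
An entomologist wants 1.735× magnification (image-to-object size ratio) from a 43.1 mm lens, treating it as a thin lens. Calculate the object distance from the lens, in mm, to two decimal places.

With m = dᵢ/dₒ and 1/f = 1/dₒ + 1/dᵢ, substituting dᵢ = m·dₒ gives 1/f = (1 + 1/m)/dₒ, hence dₒ = f·(1 + 1/m).
dₒ = 43.1 × (1 + 1/1.735) = 43.1 × 1.57637 ≈ 67.941 mm.

67.94 mm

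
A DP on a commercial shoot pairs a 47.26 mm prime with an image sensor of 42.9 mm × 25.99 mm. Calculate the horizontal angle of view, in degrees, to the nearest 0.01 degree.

48.82°

Angle of view α = 2·arctan(w/2f) with w = 42.9 mm and f = 47.26 mm.
w/2f = 0.45387; arctan(0.45387) ≈ 24.4120°, so α ≈ 48.8240°.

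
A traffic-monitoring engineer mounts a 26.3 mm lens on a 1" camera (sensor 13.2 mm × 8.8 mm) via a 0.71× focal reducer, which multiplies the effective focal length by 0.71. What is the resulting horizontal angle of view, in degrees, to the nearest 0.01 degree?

Effective focal length f = 26.3 × 0.71 = 18.673 mm.
α = 2·arctan(13.2 / (2 × 18.673)) = 2·arctan(0.35345) ≈ 38.9321°.

38.93°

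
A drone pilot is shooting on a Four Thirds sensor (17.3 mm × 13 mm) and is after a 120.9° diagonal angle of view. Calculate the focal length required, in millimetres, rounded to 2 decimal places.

6.13 mm

Sensor diagonal = √(17.3² + 13²) = √468.2900 ≈ 21.6400 mm.
From α = 2·arctan(d/2f) we get f = d / (2·tan(α/2)).
With d = 21.6400 mm and α/2 = 60.45°, tan(α/2) ≈ 1.76390, so f ≈ 21.6400 / 3.52780 ≈ 6.1341 mm.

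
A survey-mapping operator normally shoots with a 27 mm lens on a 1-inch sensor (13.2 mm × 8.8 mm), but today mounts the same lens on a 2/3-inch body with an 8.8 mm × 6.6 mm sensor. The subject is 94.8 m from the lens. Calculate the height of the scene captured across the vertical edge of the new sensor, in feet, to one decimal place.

The focal length stays 27 mm; the relevant sensor dimension is now h = 6.6 mm. Object distance dₒ = 94.8 m = 94800 mm.
Thin-lens field height W = h·(dₒ − f)/f = 6.6 × (94800 − 27)/27 ≈ 23166.733 mm = 23166.733/304.8 ft = 76.0063 ft.

76.0 ft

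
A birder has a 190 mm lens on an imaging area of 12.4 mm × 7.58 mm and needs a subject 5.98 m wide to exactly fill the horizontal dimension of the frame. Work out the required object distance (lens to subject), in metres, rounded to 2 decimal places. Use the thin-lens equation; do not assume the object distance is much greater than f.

W: 5.98 m = 5980 mm.
Magnification m = w/W = dᵢ/dₒ; combined with 1/f = 1/dₒ + 1/dᵢ this gives dₒ = f·(1 + W/w).
dₒ = 190 mm × (1 + 5980/12.4) = 190 × 483.2581 ≈ 91819.032 mm = 91.819 m.

91.82 m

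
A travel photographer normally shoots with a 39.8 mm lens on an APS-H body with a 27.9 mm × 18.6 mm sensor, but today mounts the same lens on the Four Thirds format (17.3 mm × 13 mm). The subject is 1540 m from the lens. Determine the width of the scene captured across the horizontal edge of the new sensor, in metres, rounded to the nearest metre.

The focal length stays 39.8 mm; the relevant sensor dimension is now w = 17.3 mm. Object distance dₒ = 1540 m = 1.54e+06 mm.
Thin-lens field width W = w·(dₒ − f)/f = 17.3 × (1.54e+06 − 39.8)/39.8 ≈ 669379.685 mm = 669.38 m.

669 m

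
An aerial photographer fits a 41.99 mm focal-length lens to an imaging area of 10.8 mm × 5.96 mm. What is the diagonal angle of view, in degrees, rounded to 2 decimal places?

Sensor diagonal = √(10.8² + 5.96²) = √152.1616 ≈ 12.3354 mm.
Angle of view α = 2·arctan(d/2f) with d = 12.3354 mm and f = 41.99 mm.
d/2f = 0.14688; arctan(0.14688) ≈ 8.3561°, so α ≈ 16.7122°.

16.71°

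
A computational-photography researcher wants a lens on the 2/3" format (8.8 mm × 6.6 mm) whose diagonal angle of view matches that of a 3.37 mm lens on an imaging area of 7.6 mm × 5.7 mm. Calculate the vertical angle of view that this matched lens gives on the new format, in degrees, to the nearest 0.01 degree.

Sensor diagonal = √(7.6² + 5.7²) = √90.2500 ≈ 9.5000 mm.
Sensor diagonal = √(8.8² + 6.6²) = √121.0000 ≈ 11.0000 mm.
Equal diagonal AOV ⇒ f₂ = f₁ · 11.0000/9.5000 = 3.37 × 1.15789 ≈ 3.9021 mm.
Vertical AOV on the new format = 2·arctan(6.6 / (2 × 3.9021)) = 2·arctan(0.84570) ≈ 80.4422°.

80.44°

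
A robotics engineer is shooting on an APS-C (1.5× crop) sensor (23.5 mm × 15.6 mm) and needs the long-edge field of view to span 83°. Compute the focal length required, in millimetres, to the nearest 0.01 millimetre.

13.28 mm

From α = 2·arctan(w/2f) we get f = w / (2·tan(α/2)).
With w = 23.5 mm and α/2 = 41.5°, tan(α/2) ≈ 0.88473, so f ≈ 23.5 / 1.76945 ≈ 13.2810 mm.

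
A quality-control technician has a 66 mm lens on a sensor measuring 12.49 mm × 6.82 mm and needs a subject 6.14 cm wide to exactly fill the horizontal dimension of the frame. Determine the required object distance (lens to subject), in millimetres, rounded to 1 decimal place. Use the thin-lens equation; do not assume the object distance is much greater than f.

390.5 mm

W: 6.14 cm = 61.4 mm.
Magnification m = w/W = dᵢ/dₒ; combined with 1/f = 1/dₒ + 1/dᵢ this gives dₒ = f·(1 + W/w).
dₒ = 66 mm × (1 + 61.4/12.49) = 66 × 5.9159 ≈ 390.452 mm.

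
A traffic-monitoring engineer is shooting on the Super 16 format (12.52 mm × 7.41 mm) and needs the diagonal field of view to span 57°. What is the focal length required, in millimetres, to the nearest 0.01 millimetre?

Sensor diagonal = √(12.52² + 7.41²) = √211.6585 ≈ 14.5485 mm.
From α = 2·arctan(d/2f) we get f = d / (2·tan(α/2)).
With d = 14.5485 mm and α/2 = 28.5°, tan(α/2) ≈ 0.54296, so f ≈ 14.5485 / 1.08591 ≈ 13.3975 mm.

13.40 mm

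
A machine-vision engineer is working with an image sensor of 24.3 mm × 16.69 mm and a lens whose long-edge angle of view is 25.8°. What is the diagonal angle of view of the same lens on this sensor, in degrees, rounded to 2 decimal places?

From the long-edge AOV: f = 24.3 / (2·tan(12.9°)) = 24.3 / 0.45806 ≈ 53.0497 mm.
Sensor diagonal = √(24.3² + 16.69²) = √869.0461 ≈ 29.4796 mm.
Diagonal AOV = 2·arctan(29.4796 / (2 × 53.0497)) = 2·arctan(0.27785) ≈ 31.0558°.

31.06°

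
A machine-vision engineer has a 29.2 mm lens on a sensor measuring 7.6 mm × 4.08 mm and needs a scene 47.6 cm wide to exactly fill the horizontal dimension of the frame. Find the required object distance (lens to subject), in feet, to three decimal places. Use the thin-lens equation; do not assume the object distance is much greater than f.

W: 47.6 cm = 476 mm.
Magnification m = w/W = dᵢ/dₒ; combined with 1/f = 1/dₒ + 1/dᵢ this gives dₒ = f·(1 + W/w).
dₒ = 29.2 mm × (1 + 476/7.6) = 29.2 × 63.6316 ≈ 1858.042 mm = 1858.042/304.8 ft = 6.09594 ft.

6.096 ft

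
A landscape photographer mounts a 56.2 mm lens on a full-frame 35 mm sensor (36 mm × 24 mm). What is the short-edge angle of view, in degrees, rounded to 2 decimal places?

24.11°

Angle of view α = 2·arctan(h/2f) with h = 24 mm and f = 56.2 mm.
h/2f = 0.21352; arctan(0.21352) ≈ 12.0530°, so α ≈ 24.1060°.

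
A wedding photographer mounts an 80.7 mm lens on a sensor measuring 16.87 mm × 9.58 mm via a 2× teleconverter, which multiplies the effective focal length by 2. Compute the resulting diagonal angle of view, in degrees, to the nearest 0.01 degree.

6.88°

Effective focal length f = 80.7 × 2 = 161.4 mm.
Sensor diagonal = √(16.87² + 9.58²) = √376.3733 ≈ 19.4003 mm.
α = 2·arctan(19.400 / (2 × 161.4)) = 2·arctan(0.06010) ≈ 6.8787°.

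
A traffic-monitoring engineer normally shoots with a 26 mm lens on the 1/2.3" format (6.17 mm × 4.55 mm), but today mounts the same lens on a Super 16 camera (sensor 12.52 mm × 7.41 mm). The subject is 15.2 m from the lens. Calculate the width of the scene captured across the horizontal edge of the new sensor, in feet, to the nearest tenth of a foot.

24.0 ft

The focal length stays 26 mm; the relevant sensor dimension is now w = 12.52 mm. Object distance dₒ = 15.2 m = 15200 mm.
Thin-lens field width W = w·(dₒ − f)/f = 12.52 × (15200 − 26)/26 ≈ 7306.865 mm = 7306.865/304.8 ft = 23.9727 ft.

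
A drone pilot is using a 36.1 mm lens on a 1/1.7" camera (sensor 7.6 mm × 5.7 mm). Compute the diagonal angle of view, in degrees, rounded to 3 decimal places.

Sensor diagonal = √(7.6² + 5.7²) = √90.2500 ≈ 9.5000 mm.
Angle of view α = 2·arctan(d/2f) with d = 9.5000 mm and f = 36.1 mm.
d/2f = 0.13158; arctan(0.13158) ≈ 7.4959°, so α ≈ 14.9917°.

14.992°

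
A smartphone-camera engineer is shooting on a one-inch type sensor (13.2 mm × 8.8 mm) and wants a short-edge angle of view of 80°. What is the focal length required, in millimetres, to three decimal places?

5.244 mm

From α = 2·arctan(h/2f) we get f = h / (2·tan(α/2)).
With h = 8.8 mm and α/2 = 40°, tan(α/2) ≈ 0.83910, so f ≈ 8.8 / 1.67820 ≈ 5.2437 mm.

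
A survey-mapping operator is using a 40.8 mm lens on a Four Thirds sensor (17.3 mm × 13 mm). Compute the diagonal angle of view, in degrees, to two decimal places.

Sensor diagonal = √(17.3² + 13²) = √468.2900 ≈ 21.6400 mm.
Angle of view α = 2·arctan(d/2f) with d = 21.6400 mm and f = 40.8 mm.
d/2f = 0.26520; arctan(0.26520) ≈ 14.8527°, so α ≈ 29.7055°.

29.71°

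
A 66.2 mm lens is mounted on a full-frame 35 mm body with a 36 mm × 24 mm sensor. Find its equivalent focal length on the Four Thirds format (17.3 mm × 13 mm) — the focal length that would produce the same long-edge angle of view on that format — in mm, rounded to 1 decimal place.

Equal angle of view means equal width/f ratio, so f₂ = f₁ · (width₂/width₁) = 66.2 × 17.3/36.
f₂ = 66.2 × 0.48056 ≈ 31.813 mm.

31.8 mm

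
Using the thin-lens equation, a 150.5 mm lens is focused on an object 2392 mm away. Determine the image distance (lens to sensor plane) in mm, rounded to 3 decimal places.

160.605 mm

1/dᵢ = 1/f − 1/dₒ = 1/150.5 − 1/2392 = 0.0062265 mm⁻¹.
dᵢ = 1/0.0062265 ≈ 160.6050 mm.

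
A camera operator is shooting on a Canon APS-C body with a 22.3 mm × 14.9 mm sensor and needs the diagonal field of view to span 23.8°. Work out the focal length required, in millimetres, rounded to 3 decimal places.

Sensor diagonal = √(22.3² + 14.9²) = √719.3000 ≈ 26.8198 mm.
From α = 2·arctan(d/2f) we get f = d / (2·tan(α/2)).
With d = 26.8198 mm and α/2 = 11.9°, tan(α/2) ≈ 0.21073, so f ≈ 26.8198 / 0.42147 ≈ 63.6345 mm.

63.634 mm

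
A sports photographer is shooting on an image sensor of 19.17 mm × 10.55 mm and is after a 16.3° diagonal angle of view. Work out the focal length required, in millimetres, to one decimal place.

Sensor diagonal = √(19.17² + 10.55²) = √478.7914 ≈ 21.8813 mm.
From α = 2·arctan(d/2f) we get f = d / (2·tan(α/2)).
With d = 21.8813 mm and α/2 = 8.15°, tan(α/2) ≈ 0.14321, so f ≈ 21.8813 / 0.28642 ≈ 76.3950 mm.

76.4 mm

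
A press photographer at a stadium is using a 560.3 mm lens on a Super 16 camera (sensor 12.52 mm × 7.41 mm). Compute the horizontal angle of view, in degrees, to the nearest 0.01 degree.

1.28°

Angle of view α = 2·arctan(w/2f) with w = 12.52 mm and f = 560.3 mm.
w/2f = 0.01117; arctan(0.01117) ≈ 0.6401°, so α ≈ 1.2802°.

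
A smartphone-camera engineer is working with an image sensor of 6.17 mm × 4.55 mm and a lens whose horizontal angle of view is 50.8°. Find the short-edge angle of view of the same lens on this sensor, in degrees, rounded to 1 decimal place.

From the horizontal AOV: f = 6.17 / (2·tan(25.4°)) = 6.17 / 0.94967 ≈ 6.4970 mm.
Short-edge AOV = 2·arctan(4.55 / (2 × 6.4970)) = 2·arctan(0.35016) ≈ 38.5966°.

38.6°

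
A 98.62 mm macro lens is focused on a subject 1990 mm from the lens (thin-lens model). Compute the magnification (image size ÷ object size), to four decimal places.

0.0521×

Thin lens: 1/f = 1/dₒ + 1/dᵢ → 1/dᵢ = 1/98.62 − 1/1990 = 0.0096374 mm⁻¹, so dᵢ ≈ 103.7622 mm.
Magnification m = dᵢ/dₒ = 103.7622/1990 ≈ 0.05214.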